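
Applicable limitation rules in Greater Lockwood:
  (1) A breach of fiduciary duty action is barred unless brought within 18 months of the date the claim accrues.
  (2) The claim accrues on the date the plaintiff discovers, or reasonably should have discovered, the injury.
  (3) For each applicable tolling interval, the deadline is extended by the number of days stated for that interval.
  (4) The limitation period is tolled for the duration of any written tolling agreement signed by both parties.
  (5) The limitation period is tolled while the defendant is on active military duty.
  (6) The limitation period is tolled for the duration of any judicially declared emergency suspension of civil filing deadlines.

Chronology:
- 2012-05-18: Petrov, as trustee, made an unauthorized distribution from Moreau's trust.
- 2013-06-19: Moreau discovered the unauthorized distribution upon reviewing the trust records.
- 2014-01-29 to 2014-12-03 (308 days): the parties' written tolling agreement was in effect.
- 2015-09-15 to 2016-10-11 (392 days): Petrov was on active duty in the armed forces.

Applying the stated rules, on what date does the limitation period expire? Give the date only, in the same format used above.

2016-11-18

Accrual is tied to discovery, so the period began on 2013-06-19 rather than on 2012-05-18 when the act occurred.
The untolled deadline — 18 months after 2013-06-19 — is 2014-12-19.
Because the written tolling agreement ran from 2014-01-29 to 2014-12-03, the deadline is extended by 308 days to 2015-10-23.
The period was tolled for 392 days by the defendant's active military service (2015-09-15 to 2016-10-11), pushing the deadline to 2016-11-18.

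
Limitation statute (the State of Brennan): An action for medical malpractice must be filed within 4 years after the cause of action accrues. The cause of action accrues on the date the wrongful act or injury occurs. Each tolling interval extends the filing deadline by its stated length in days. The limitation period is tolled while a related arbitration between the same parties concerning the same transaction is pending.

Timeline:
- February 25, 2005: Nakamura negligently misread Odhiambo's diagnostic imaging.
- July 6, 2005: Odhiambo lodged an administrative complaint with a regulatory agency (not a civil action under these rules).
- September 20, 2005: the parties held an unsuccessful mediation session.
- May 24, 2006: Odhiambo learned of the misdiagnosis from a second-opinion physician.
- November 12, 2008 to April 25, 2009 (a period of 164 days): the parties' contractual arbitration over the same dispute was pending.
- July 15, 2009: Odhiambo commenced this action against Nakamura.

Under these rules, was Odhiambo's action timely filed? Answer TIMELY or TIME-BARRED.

Because the rule ties accrual to occurrence, the claim accrued on February 25, 2005, not on the May 24, 2006 discovery date.
Adding the 4 years base period to February 25, 2005 gives a deadline of February 25, 2009, before any tolling.
Because the pending related arbitration ran from November 12, 2008 to April 25, 2009, the deadline is extended by 164 days to August 8, 2009.
The other events in the timeline have no effect on the limitation period under the stated rules.
Odhiambo filed on July 15, 2009, before the August 8, 2009 deadline, so the action is timely.

TIMELY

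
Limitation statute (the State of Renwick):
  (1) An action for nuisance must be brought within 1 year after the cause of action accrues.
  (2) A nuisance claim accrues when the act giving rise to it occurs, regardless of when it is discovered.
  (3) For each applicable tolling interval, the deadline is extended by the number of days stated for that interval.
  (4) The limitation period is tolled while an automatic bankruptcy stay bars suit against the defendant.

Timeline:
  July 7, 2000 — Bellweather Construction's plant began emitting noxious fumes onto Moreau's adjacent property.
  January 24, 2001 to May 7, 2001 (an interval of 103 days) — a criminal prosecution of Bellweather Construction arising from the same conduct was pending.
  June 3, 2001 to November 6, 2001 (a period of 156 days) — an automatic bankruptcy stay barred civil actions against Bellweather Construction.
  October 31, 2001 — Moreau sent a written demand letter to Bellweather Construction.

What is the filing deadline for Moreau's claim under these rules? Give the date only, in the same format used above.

December 10, 2001

The claim accrued on July 7, 2000, when the wrongful act occurred.
Adding the 1 year base period to July 7, 2000 gives a deadline of July 7, 2001, before any tolling.
Because the automatic bankruptcy stay ran from June 3, 2001 to November 6, 2001, the deadline is extended by 156 days to December 10, 2001.
The pending criminal prosecution from January 24, 2001 to May 7, 2001 does not toll the period, because no stated rule makes a criminal prosecution a tolling event.
Nothing else in the chronology tolls or restarts the period.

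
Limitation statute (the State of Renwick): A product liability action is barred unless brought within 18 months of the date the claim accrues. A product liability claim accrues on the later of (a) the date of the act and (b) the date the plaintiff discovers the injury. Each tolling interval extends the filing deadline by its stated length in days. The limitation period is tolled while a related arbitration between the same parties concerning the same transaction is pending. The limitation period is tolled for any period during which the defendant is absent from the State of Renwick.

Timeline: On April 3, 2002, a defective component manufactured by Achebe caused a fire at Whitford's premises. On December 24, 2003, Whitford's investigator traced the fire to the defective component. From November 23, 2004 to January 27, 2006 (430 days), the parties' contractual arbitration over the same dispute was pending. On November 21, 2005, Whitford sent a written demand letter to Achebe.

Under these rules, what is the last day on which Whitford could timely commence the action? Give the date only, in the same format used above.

August 28, 2006

Because discovery on December 24, 2003 post-dates the April 3, 2002 act, accrual under the later-of rule falls on December 24, 2003.
18 months from December 24, 2003 is June 24, 2005.
The period was tolled for 430 days by the pending related arbitration (November 23, 2004 to January 27, 2006), pushing the deadline to August 28, 2006.
None of the other events listed affects the running of the period under the stated rules.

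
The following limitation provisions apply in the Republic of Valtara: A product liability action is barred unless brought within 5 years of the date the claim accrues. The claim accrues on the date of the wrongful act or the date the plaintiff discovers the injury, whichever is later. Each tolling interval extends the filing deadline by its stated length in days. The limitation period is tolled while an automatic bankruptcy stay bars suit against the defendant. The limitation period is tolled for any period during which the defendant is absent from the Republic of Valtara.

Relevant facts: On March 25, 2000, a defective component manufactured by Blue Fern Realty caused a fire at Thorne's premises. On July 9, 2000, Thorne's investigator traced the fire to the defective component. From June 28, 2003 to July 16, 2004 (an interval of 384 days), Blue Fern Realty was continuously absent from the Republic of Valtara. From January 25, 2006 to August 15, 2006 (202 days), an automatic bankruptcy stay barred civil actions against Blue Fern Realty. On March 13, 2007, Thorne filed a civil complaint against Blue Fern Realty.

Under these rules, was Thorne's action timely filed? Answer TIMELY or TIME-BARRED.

The claim accrued on July 9, 2000 — the later of the March 25, 2000 act and the July 9, 2000 discovery.
5 years from July 9, 2000 is July 9, 2005.
The period was tolled for 384 days by the defendant's absence from the jurisdiction (June 28, 2003 to July 16, 2004), pushing the deadline to July 28, 2006.
The period was tolled for 202 days by the automatic bankruptcy stay (January 25, 2006 to August 15, 2006), pushing the deadline to February 15, 2007.
The March 13, 2007 filing falls after the February 15, 2007 deadline; the claim is time-barred.

TIME-BARRED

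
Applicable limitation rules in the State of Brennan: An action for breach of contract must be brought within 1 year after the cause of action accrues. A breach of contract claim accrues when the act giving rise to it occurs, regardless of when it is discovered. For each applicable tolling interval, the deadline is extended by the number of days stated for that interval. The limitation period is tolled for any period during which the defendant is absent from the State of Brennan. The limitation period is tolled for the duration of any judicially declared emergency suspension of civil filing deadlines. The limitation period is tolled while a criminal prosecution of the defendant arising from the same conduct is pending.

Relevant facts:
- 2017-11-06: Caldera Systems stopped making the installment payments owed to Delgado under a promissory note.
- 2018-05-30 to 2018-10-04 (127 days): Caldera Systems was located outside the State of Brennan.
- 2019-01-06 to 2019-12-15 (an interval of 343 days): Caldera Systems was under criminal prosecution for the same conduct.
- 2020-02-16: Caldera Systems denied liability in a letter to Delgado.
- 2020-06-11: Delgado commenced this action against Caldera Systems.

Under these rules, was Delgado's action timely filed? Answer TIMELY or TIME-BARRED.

TIME-BARRED

The claim accrued on 2017-11-06, when the wrongful act occurred.
Adding the 1 year base period to 2017-11-06 gives a deadline of 2018-11-06, before any tolling.
The period was tolled for 127 days by the defendant's absence from the jurisdiction (2018-05-30 to 2018-10-04), pushing the deadline to 2019-03-13.
The period was tolled for 343 days by the pending criminal prosecution (2019-01-06 to 2019-12-15), pushing the deadline to 2020-02-19.
The other events in the timeline have no effect on the limitation period under the stated rules.
Delgado filed on 2020-06-11, after the 2020-02-19 deadline, so the action is time-barred.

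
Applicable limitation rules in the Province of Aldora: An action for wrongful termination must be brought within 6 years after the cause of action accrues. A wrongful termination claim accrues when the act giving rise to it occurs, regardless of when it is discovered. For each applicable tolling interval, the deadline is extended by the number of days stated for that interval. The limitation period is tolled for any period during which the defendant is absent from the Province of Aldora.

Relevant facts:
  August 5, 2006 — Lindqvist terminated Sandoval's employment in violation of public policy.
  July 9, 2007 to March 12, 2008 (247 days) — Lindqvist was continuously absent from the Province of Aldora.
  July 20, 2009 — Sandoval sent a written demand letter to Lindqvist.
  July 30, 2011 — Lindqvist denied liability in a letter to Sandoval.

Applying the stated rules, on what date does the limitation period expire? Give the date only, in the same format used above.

April 9, 2013

The limitation period began to run on August 5, 2006.
The untolled deadline — 6 years after August 5, 2006 — is August 5, 2012.
The defendant's absence from the jurisdiction from July 9, 2007 to March 12, 2008 tolled the period for 247 days, extending the deadline to April 9, 2013.
The other events in the timeline have no effect on the limitation period under the stated rules.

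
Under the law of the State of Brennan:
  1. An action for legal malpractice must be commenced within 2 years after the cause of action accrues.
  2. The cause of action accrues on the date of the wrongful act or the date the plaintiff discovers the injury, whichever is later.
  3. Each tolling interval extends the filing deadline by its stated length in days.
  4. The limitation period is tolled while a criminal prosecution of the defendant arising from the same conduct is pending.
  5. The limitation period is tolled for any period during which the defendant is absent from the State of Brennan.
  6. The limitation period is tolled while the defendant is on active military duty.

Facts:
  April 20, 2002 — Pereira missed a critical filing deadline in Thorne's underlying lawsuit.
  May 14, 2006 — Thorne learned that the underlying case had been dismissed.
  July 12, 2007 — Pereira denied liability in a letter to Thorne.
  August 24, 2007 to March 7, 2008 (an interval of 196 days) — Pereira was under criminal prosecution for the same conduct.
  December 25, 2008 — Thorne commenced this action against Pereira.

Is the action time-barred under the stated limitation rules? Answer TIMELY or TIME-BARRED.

TIME-BARRED

Because discovery on May 14, 2006 post-dates the April 20, 2002 act, accrual under the later-of rule falls on May 14, 2006.
The untolled deadline — 2 years after May 14, 2006 — is May 14, 2008.
Because the pending criminal prosecution ran from August 24, 2007 to March 7, 2008, the deadline is extended by 196 days to November 26, 2008.
Nothing else in the chronology tolls or restarts the period.
Thorne filed on December 25, 2008, after the November 26, 2008 deadline, so the action is time-barred.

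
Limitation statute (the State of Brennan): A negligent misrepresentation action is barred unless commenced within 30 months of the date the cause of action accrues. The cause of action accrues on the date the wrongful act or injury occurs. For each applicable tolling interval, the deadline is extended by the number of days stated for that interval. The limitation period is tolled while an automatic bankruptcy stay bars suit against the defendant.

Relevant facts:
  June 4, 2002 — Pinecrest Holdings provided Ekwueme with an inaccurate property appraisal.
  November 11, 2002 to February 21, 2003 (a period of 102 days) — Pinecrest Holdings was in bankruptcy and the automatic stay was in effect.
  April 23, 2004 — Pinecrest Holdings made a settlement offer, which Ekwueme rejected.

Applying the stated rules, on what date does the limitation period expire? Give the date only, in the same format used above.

March 16, 2005

The limitation period began to run on June 4, 2002.
Adding the 30 months base period to June 4, 2002 gives a deadline of December 4, 2004, before any tolling.
Because the automatic bankruptcy stay ran from November 11, 2002 to February 21, 2003, the deadline is extended by 102 days to March 16, 2005.
None of the other events listed affects the running of the period under the stated rules.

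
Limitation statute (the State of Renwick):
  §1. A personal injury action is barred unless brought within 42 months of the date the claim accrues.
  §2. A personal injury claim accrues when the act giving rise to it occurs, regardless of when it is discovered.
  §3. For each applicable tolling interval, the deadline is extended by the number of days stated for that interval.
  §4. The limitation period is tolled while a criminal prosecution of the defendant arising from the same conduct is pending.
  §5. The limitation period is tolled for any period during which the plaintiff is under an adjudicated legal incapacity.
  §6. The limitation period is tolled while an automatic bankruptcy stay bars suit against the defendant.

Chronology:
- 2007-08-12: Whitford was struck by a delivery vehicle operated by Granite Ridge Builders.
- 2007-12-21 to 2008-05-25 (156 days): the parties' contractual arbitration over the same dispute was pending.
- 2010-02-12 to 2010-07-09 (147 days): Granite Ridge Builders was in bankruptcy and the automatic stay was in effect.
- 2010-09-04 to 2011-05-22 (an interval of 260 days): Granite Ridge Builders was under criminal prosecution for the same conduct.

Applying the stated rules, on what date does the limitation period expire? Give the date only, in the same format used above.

The limitation period began to run on 2007-08-12.
42 months from 2007-08-12 is 2011-02-12.
The automatic bankruptcy stay from 2010-02-12 to 2010-07-09 tolled the period for 147 days, extending the deadline to 2011-07-09.
Because the pending criminal prosecution ran from 2010-09-04 to 2011-05-22, the deadline is extended by 260 days to 2012-03-25.
No stated provision tolls the period for a pending arbitration, so the interval from 2007-12-21 to 2008-05-25 has no effect on the deadline.

2012-03-25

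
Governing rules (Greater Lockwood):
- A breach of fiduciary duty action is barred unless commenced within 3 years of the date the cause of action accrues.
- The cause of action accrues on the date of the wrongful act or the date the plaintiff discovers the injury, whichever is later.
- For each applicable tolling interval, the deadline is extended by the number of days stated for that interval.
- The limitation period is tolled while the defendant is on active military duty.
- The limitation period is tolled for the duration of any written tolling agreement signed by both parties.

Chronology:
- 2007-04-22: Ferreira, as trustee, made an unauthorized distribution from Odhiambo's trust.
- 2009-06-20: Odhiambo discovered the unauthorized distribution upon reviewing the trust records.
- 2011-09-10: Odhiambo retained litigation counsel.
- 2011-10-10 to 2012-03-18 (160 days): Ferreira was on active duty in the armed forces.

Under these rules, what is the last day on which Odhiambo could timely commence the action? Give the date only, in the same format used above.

2012-11-27

Because discovery on 2009-06-20 post-dates the 2007-04-22 act, accrual under the later-of rule falls on 2009-06-20.
Adding the 3 years base period to 2009-06-20 gives a deadline of 2012-06-20, before any tolling.
Because the defendant's active military service ran from 2011-10-10 to 2012-03-18, the deadline is extended by 160 days to 2012-11-27.
The other events in the timeline have no effect on the limitation period under the stated rules.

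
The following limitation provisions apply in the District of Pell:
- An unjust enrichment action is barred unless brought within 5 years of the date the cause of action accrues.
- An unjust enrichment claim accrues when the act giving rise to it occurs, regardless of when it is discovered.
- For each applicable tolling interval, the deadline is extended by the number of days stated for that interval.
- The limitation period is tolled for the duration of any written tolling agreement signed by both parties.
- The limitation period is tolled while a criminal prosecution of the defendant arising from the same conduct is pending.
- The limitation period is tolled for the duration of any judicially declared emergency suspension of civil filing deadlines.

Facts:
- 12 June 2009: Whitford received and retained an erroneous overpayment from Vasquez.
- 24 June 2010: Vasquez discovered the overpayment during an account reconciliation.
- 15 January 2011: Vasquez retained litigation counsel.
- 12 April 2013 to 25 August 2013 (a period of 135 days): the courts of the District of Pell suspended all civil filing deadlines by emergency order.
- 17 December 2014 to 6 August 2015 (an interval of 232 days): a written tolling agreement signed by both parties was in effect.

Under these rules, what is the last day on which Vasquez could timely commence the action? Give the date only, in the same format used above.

25 October 2014

Because the rule ties accrual to occurrence, the claim accrued on 12 June 2009, not on the 24 June 2010 discovery date.
The untolled deadline — 5 years after 12 June 2009 — is 12 June 2014.
Because the emergency suspension of filing deadlines ran from 12 April 2013 to 25 August 2013, the deadline is extended by 135 days to 25 October 2014.
The written tolling agreement starting 17 December 2014 came too late — the period had run on 25 October 2014 — and so does not extend the deadline.
The other events in the timeline have no effect on the limitation period under the stated rules.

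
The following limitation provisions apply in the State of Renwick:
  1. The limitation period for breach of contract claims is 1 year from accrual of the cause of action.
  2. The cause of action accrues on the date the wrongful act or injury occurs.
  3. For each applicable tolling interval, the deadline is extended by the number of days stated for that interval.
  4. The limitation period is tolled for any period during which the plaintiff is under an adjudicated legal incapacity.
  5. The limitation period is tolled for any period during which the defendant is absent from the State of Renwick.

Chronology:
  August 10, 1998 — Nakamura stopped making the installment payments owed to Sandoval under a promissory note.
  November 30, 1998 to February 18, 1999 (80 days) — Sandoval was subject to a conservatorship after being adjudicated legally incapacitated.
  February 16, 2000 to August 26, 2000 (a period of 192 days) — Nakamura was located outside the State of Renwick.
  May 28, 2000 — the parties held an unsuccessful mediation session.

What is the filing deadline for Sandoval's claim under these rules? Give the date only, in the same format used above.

The cause of action accrued on August 10, 1998, the date of the act.
1 year from August 10, 1998 is August 10, 1999.
The plaintiff's legal incapacity from November 30, 1998 to February 18, 1999 tolled the period for 80 days, extending the deadline to October 29, 1999.
The defendant's absence from the jurisdiction from February 16, 2000 to August 26, 2000 began after the period had already run on October 29, 1999, so it has no tolling effect.
None of the other events listed affects the running of the period under the stated rules.

October 29, 1999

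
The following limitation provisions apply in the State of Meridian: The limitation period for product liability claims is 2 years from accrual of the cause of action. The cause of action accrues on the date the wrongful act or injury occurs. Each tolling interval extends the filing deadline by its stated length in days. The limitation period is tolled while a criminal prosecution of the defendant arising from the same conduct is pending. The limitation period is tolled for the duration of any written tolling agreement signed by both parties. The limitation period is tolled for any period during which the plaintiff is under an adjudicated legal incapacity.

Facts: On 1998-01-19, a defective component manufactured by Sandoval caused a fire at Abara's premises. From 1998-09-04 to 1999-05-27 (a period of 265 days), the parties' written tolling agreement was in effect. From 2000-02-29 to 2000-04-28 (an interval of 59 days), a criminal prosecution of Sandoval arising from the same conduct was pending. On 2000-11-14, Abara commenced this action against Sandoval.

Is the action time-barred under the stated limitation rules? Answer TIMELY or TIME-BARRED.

TIMELY

The claim accrued on 1998-01-19, when the wrongful act occurred.
The untolled deadline — 2 years after 1998-01-19 — is 2000-01-19.
Because the written tolling agreement ran from 1998-09-04 to 1999-05-27, the deadline is extended by 265 days to 2000-10-10.
The period was tolled for 59 days by the pending criminal prosecution (2000-02-29 to 2000-04-28), pushing the deadline to 2000-12-08.
Abara filed on 2000-11-14, before the 2000-12-08 deadline, so the action is timely.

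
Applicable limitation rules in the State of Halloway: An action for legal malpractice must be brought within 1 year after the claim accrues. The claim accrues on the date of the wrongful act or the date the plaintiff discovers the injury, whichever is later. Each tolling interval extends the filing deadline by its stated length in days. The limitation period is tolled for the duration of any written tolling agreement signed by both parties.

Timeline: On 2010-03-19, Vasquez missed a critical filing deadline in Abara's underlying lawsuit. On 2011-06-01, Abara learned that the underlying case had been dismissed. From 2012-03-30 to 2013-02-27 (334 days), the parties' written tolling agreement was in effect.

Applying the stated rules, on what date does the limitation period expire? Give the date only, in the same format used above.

Because discovery on 2011-06-01 post-dates the 2010-03-19 act, accrual under the later-of rule falls on 2011-06-01.
1 year from 2011-06-01 is 2012-06-01.
The period was tolled for 334 days by the written tolling agreement (2012-03-30 to 2013-02-27), pushing the deadline to 2013-05-01.

2013-05-01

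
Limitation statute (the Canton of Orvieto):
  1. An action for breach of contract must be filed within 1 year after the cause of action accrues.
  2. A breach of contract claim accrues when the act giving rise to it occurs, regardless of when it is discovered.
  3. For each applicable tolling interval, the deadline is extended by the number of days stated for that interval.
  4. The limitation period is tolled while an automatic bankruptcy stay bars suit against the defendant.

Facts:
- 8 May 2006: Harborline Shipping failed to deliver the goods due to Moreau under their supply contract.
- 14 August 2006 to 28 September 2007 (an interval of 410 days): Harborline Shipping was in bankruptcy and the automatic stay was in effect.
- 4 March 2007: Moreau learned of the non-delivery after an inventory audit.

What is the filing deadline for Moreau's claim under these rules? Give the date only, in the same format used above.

21 June 2008

Accrual is governed by the date of the act, so the period began to run on 8 May 2006; the later discovery on 4 March 2007 is irrelevant under the stated rule.
Adding the 1 year base period to 8 May 2006 gives a deadline of 8 May 2007, before any tolling.
Because the automatic bankruptcy stay ran from 14 August 2006 to 28 September 2007, the deadline is extended by 410 days to 21 June 2008.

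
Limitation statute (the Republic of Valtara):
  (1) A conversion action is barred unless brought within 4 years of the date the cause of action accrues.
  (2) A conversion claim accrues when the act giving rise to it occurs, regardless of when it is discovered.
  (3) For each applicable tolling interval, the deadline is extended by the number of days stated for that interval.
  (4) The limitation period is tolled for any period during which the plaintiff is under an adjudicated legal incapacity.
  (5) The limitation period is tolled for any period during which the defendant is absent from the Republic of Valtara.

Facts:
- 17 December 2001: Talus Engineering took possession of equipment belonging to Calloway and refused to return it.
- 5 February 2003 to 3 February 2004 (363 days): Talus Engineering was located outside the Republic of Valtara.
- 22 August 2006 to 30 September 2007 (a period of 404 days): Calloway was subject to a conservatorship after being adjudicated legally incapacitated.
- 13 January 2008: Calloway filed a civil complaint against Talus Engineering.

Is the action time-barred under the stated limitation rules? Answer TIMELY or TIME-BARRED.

The limitation period began to run on 17 December 2001.
Adding the 4 years base period to 17 December 2001 gives a deadline of 17 December 2005, before any tolling.
Because the defendant's absence from the jurisdiction ran from 5 February 2003 to 3 February 2004, the deadline is extended by 363 days to 15 December 2006.
Because the plaintiff's legal incapacity ran from 22 August 2006 to 30 September 2007, the deadline is extended by 404 days to 23 January 2008.
Filing on 13 January 2008 beat the 23 January 2008 deadline — the action is timely.

TIMELY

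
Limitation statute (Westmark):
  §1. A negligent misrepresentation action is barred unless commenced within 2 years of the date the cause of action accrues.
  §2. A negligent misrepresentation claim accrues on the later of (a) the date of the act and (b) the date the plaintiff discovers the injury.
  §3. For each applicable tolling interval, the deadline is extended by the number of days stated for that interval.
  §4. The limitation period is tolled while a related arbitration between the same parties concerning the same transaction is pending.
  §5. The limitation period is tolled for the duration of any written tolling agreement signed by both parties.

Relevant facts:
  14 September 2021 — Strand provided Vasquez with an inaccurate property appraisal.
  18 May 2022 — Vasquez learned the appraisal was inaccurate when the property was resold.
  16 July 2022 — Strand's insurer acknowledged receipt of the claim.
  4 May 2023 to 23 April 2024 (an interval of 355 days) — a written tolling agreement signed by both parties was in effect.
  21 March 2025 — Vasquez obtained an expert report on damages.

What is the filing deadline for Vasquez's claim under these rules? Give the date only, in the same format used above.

The claim accrued on 18 May 2022 — the later of the 14 September 2021 act and the 18 May 2022 discovery.
2 years from 18 May 2022 is 18 May 2024.
Because the written tolling agreement ran from 4 May 2023 to 23 April 2024, the deadline is extended by 355 days to 8 May 2025.
Nothing else in the chronology tolls or restarts the period.

8 May 2025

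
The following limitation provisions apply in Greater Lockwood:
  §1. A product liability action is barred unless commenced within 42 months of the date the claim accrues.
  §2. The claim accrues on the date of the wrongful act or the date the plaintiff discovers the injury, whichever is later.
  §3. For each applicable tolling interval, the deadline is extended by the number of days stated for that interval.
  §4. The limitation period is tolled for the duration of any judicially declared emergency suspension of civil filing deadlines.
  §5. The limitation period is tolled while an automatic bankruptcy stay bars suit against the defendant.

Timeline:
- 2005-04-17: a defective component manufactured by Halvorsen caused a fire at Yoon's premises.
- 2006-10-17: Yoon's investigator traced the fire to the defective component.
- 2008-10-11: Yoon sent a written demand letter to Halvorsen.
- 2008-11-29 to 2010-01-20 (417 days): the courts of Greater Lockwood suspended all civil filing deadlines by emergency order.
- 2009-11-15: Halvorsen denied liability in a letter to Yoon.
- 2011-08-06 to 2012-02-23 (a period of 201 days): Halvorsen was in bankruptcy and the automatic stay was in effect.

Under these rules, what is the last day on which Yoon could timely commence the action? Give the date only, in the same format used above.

2011-06-08

The claim accrued on 2006-10-17 — the later of the 2005-04-17 act and the 2006-10-17 discovery.
The untolled deadline — 42 months after 2006-10-17 — is 2010-04-17.
The emergency suspension of filing deadlines from 2008-11-29 to 2010-01-20 tolled the period for 417 days, extending the deadline to 2011-06-08.
The automatic bankruptcy stay starting 2011-08-06 came too late — the period had run on 2011-06-08 — and so does not extend the deadline.
The other events in the timeline have no effect on the limitation period under the stated rules.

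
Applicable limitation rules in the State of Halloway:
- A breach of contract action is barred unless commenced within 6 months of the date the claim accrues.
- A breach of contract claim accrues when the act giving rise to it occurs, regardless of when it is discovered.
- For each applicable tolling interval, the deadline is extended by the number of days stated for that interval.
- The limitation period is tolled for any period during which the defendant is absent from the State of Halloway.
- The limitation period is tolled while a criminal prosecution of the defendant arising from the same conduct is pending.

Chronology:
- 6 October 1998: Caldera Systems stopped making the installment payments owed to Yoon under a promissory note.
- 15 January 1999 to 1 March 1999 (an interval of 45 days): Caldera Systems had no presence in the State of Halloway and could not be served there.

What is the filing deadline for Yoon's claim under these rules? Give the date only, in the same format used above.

The limitation period began to run on 6 October 1998.
The untolled deadline — 6 months after 6 October 1998 — is 6 April 1999.
The period was tolled for 45 days by the defendant's absence from the jurisdiction (15 January 1999 to 1 March 1999), pushing the deadline to 21 May 1999.

21 May 1999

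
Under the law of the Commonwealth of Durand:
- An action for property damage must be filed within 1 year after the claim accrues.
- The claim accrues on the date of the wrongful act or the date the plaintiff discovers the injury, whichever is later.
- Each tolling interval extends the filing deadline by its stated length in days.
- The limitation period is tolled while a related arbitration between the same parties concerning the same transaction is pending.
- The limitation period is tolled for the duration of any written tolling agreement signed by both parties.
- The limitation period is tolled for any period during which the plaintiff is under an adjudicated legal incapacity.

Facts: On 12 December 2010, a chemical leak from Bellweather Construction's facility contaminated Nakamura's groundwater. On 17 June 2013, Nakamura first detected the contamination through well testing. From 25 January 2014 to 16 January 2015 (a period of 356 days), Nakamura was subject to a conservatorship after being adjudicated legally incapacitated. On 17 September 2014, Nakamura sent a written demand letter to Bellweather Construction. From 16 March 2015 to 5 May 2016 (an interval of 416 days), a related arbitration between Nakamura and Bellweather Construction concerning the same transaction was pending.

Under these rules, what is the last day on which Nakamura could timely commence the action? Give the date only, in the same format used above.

Because discovery on 17 June 2013 post-dates the 12 December 2010 act, accrual under the later-of rule falls on 17 June 2013.
1 year from 17 June 2013 is 17 June 2014.
Because the plaintiff's legal incapacity ran from 25 January 2014 to 16 January 2015, the deadline is extended by 356 days to 8 June 2015.
Because the pending related arbitration ran from 16 March 2015 to 5 May 2016, the deadline is extended by 416 days to 28 July 2016.
The other events in the timeline have no effect on the limitation period under the stated rules.

28 July 2016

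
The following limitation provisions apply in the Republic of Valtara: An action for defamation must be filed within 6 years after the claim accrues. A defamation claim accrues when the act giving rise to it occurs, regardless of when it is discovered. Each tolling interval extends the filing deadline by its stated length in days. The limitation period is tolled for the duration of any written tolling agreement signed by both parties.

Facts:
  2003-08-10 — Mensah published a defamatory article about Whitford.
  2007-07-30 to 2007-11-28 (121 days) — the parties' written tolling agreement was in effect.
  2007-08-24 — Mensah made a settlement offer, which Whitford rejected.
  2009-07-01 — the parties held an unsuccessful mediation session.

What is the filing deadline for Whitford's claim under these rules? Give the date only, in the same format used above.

The limitation period began to run on 2003-08-10.
The untolled deadline — 6 years after 2003-08-10 — is 2009-08-10.
The written tolling agreement from 2007-07-30 to 2007-11-28 tolled the period for 121 days, extending the deadline to 2009-12-09.
Nothing else in the chronology tolls or restarts the period.

2009-12-09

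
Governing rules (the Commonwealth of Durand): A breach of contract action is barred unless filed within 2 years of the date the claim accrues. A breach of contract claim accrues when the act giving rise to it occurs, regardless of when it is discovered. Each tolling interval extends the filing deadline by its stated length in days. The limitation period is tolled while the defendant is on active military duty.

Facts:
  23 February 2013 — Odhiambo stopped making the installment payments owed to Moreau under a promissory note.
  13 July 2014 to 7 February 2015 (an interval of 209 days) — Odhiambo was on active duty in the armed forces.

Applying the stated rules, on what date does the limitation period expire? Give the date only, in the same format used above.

20 September 2015

The claim accrued on 23 February 2013, the date of the act.
2 years from 23 February 2013 is 23 February 2015.
The period was tolled for 209 days by the defendant's active military service (13 July 2014 to 7 February 2015), pushing the deadline to 20 September 2015.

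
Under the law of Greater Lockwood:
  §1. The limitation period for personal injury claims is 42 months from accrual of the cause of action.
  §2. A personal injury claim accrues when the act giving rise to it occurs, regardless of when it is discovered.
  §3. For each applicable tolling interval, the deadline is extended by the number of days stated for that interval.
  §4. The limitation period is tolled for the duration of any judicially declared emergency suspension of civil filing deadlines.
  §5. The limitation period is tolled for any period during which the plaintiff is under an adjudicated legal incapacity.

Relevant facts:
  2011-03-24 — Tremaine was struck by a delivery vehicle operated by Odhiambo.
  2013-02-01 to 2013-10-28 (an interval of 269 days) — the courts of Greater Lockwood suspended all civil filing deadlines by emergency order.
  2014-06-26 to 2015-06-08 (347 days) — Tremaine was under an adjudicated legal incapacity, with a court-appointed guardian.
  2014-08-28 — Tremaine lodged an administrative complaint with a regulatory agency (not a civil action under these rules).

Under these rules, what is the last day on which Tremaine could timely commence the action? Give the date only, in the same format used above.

The claim accrued on 2011-03-24, when the wrongful act occurred.
42 months from 2011-03-24 is 2014-09-24.
The period was tolled for 269 days by the emergency suspension of filing deadlines (2013-02-01 to 2013-10-28), pushing the deadline to 2015-06-20.
The period was tolled for 347 days by the plaintiff's legal incapacity (2014-06-26 to 2015-06-08), pushing the deadline to 2016-06-01.
The other events in the timeline have no effect on the limitation period under the stated rules.

2016-06-01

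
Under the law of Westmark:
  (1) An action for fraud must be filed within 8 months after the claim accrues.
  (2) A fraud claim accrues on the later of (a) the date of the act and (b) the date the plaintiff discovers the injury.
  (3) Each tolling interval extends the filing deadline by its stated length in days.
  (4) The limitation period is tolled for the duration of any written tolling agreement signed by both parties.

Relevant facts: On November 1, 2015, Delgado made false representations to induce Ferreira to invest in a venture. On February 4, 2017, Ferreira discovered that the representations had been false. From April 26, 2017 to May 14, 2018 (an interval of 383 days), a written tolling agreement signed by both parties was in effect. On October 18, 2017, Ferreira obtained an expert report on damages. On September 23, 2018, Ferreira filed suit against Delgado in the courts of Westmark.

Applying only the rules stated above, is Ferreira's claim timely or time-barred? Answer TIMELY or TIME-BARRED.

Because discovery on February 4, 2017 post-dates the November 1, 2015 act, accrual under the later-of rule falls on February 4, 2017.
Adding the 8 months base period to February 4, 2017 gives a deadline of October 4, 2017, before any tolling.
The written tolling agreement from April 26, 2017 to May 14, 2018 tolled the period for 383 days, extending the deadline to October 22, 2018.
The other events in the timeline have no effect on the limitation period under the stated rules.
Filing on September 23, 2018 beat the October 22, 2018 deadline — the action is timely.

TIMELY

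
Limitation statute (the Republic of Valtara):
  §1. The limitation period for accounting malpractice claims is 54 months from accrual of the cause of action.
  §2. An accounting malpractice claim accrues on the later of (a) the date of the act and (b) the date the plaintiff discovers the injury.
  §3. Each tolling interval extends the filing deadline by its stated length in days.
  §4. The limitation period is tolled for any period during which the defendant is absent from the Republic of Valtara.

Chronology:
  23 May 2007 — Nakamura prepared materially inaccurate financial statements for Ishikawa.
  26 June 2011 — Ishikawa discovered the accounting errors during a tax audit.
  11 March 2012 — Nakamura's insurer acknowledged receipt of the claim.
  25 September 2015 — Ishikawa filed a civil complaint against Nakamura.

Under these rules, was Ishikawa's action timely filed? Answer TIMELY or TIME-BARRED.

Taking the later of the act (23 May 2007) and discovery (26 June 2011), the claim accrued on 26 June 2011.
The untolled deadline — 54 months after 26 June 2011 — is 26 December 2015.
The other events in the timeline have no effect on the limitation period under the stated rules.
The 25 September 2015 filing precedes the 26 December 2015 deadline; the claim is timely.

TIMELY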